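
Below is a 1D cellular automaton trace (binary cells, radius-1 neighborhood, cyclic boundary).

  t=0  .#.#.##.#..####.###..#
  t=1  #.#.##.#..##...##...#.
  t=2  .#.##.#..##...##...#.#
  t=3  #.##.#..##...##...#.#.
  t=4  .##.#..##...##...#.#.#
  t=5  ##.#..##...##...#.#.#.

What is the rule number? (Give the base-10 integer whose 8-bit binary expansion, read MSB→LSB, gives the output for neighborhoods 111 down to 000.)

42

  [7] ### => .  t=0,i=12
  [6] ##. => .  t=0,i=6
  [5] #.# => #  t=0,i=0
  [4] #.. => .  t=0,i=9
  [3] .## => #  t=0,i=5
  [2] .#. => .  t=0,i=1
  [1] ..# => #  t=0,i=10
  [0] ... => .  t=1,i=13
  bits 00101010 = 42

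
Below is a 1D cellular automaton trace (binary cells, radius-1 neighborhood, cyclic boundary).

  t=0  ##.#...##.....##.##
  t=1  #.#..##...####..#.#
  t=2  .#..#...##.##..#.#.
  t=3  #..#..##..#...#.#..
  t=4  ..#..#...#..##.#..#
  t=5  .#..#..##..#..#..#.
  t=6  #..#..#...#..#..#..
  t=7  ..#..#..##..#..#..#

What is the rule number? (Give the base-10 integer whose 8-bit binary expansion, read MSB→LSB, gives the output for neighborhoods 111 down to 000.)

  ###|#  b7=1 t=0,i=0
  ##.|.  b6=0 t=0,i=1
  #.#|#  b5=1 t=0,i=2
  #..|.  b4=0 t=0,i=4
  .##|.  b3=0 t=0,i=7
  .#.|.  b2=0 t=0,i=3
  ..#|#  b1=1 t=0,i=6
  ...|#  b0=1 t=0,i=5
  bits 10100011 = 163

163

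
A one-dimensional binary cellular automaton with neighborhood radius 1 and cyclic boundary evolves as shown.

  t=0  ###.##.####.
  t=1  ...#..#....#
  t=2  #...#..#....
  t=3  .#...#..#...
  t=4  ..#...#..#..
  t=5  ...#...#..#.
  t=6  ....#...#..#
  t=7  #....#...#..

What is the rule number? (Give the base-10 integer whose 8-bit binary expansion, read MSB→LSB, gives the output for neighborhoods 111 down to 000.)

48

  ### -> .   bit 7 = 0  t=0,i=1
  ##. -> .   bit 6 = 0  t=0,i=2
  #.# -> #   bit 5 = 1  t=0,i=3
  #.. -> #   bit 4 = 1  t=1,i=0
  .## -> .   bit 3 = 0  t=0,i=0
  .#. -> .   bit 2 = 0  t=1,i=3
  ..# -> .   bit 1 = 0  t=1,i=2
  ... -> .   bit 0 = 0  t=1,i=1
  bits 00110000 = 48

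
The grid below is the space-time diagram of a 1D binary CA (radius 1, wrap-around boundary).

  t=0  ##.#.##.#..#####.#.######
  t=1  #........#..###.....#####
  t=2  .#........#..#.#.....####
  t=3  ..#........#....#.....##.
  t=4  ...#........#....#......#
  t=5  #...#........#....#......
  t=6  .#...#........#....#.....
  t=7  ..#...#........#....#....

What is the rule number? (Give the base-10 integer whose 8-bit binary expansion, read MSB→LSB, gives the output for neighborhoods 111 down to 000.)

  nb ###: next=#  (t=0,i=0, bit7=1)
  nb ##.: next=.  (t=0,i=1, bit6=0)
  nb #.#: next=.  (t=0,i=2, bit5=0)
  nb #..: next=#  (t=0,i=9, bit4=1)
  nb .##: next=.  (t=0,i=5, bit3=0)
  nb .#.: next=.  (t=0,i=3, bit2=0)
  nb ..#: next=.  (t=0,i=10, bit1=0)
  nb ...: next=.  (t=1,i=2, bit0=0)
  bits 10010000 = 144

144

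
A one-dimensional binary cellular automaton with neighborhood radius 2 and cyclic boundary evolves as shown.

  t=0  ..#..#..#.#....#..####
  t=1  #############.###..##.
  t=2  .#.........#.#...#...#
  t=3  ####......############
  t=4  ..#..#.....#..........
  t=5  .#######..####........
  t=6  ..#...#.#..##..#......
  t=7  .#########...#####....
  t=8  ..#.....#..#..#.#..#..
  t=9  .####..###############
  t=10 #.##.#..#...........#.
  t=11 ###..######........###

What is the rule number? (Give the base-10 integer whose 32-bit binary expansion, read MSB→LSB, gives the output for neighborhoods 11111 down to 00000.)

  #####|.  b31=0 t=1,i=2
  ####.|#  b30=1 t=0,i=20
  ###.#|.  b29=0 t=1,i=12
  ###..|.  b28=0 t=0,i=21
  ##.##|#  b27=1 t=1,i=13
  ##.#.|.  b26=0 t=10,i=4
  ##..#|#  b25=1 t=0,i=0
  ##...|.  b24=0 t=3,i=4
  #.###|.  b23=0 t=1,i=0
  #.##.|#  b22=1 t=10,i=2
  #.#.#|#  b21=1 t=10,i=0
  #.#..|#  b20=1 t=0,i=10
  #..##|.  b19=0 t=0,i=17
  #..#.|#  b18=1 t=0,i=1
  #...#|#  b17=1 t=2,i=15
  #....|#  b16=1 t=0,i=12
  .####|#  b15=1 t=0,i=19
  .###.|.  b14=0 t=1,i=15
  .##.#|.  b13=0 t=1,i=20
  .##..|.  b12=0 t=6,i=12
  .#.##|#  b11=1 t=10,i=1
  .#.#.|#  b10=1 t=0,i=9
  .#..#|#  b9=1 t=0,i=3
  .#...|#  b8=1 t=0,i=11
  ..###|.  b7=0 t=0,i=18
  ..##.|.  b6=0 t=1,i=19
  ..#.#|#  b5=1 t=0,i=8
  ..#..|#  b4=1 t=0,i=2
  ...##|.  b3=0 t=3,i=9
  ...#.|#  b2=1 t=0,i=14
  ....#|.  b1=0 t=0,i=13
  .....|.  b0=0 t=2,i=4
  bits 01001010011101111000111100110100 = 1249349428

1249349428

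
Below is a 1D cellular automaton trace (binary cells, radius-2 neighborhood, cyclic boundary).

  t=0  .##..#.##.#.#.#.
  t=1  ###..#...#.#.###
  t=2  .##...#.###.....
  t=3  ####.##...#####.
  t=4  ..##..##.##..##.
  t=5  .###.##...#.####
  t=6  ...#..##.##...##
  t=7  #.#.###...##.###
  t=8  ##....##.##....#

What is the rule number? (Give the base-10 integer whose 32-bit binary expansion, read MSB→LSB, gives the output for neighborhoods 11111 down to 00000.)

  [31] ##### => .  t=1,i=0
  [30] ####. => #  t=1,i=1
  [29] ###.# => #  t=3,i=3
  [28] ###.. => #  t=1,i=2
  [27] ##.## => .  t=3,i=4
  [26] ##.#. => #  t=0,i=9
  [25] ##..# => .  t=0,i=3
  [24] ##... => #  t=2,i=3
  [23] #.### => .  t=1,i=13
  [22] #.##. => .  t=0,i=7
  [21] #.#.# => .  t=0,i=10
  [20] #.#.. => #  t=0,i=14
  [19] #..## => #  t=0,i=0
  [18] #..#. => .  t=0,i=4
  [17] #...# => .  t=1,i=7
  [16] #.... => #  t=2,i=12
  [15] .#### => .  t=1,i=14
  [14] .###. => .  t=2,i=9
  [13] .##.# => .  t=0,i=8
  [12] .##.. => #  t=0,i=2
  [11] .#.## => .  t=0,i=6
  [10] .#.#. => #  t=0,i=11
  [9] .#..# => #  t=0,i=15
  [8] .#... => #  t=1,i=6
  [7] ..### => #  t=3,i=10
  [6] ..##. => #  t=0,i=1
  [5] ..#.# => #  t=0,i=5
  [4] ..#.. => .  t=1,i=5
  [3] ...## => #  t=2,i=0
  [2] ...#. => #  t=1,i=8
  [1] ....# => .  t=2,i=15
  [0] ..... => #  t=2,i=13
  bits 01110101000110010001011111101101 = 1964578797

1964578797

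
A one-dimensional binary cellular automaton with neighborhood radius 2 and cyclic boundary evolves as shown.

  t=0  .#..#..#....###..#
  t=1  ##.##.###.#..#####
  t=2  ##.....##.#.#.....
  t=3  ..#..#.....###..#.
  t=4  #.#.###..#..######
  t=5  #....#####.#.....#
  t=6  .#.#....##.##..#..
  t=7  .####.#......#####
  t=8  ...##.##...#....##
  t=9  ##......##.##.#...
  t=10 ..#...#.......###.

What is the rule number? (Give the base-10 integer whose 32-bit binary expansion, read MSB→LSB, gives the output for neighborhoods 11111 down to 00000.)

  ##### -> .   bit 31 = 0  t=1,i=15
  ####. -> #   bit 30 = 1  t=1,i=0
  ###.# -> #   bit 29 = 1  t=1,i=1
  ###.. -> #   bit 28 = 1  t=0,i=14
  ##.## -> .   bit 27 = 0  t=1,i=2
  ##.#. -> .   bit 26 = 0  t=1,i=9
  ##..# -> #   bit 25 = 1  t=0,i=15
  ##... -> #   bit 24 = 1  t=2,i=2
  #.### -> .   bit 23 = 0  t=1,i=6
  #.##. -> .   bit 22 = 0  t=1,i=3
  #.#.# -> .   bit 21 = 0  t=2,i=10
  #.#.. -> #   bit 20 = 1  t=0,i=1
  #..## -> #   bit 19 = 1  t=1,i=12
  #..#. -> #   bit 18 = 1  t=0,i=3
  #...# -> #   bit 17 = 1  t=3,i=0
  #.... -> .   bit 16 = 0  t=0,i=9
  .#### -> .   bit 15 = 0  t=1,i=14
  .###. -> #   bit 14 = 1  t=0,i=13
  .##.# -> .   bit 13 = 0  t=1,i=4
  .##.. -> .   bit 12 = 0  t=2,i=1
  .#.## -> .   bit 11 = 0  t=4,i=3
  .#.#. -> #   bit 10 = 1  t=0,i=0
  .#..# -> .   bit 9 = 0  t=0,i=2
  .#... -> #   bit 8 = 1  t=0,i=8
  ..### -> .   bit 7 = 0  t=0,i=12
  ..##. -> .   bit 6 = 0  t=2,i=0
  ..#.# -> #   bit 5 = 1  t=0,i=17
  ..#.. -> #   bit 4 = 1  t=0,i=4
  ...## -> .   bit 3 = 0  t=0,i=11
  ...#. -> .   bit 2 = 0  t=3,i=1
  ....# -> #   bit 1 = 1  t=0,i=10
  ..... -> .   bit 0 = 0  t=2,i=4
  bits 01110011000111100100010100110010 = 1931363634

1931363634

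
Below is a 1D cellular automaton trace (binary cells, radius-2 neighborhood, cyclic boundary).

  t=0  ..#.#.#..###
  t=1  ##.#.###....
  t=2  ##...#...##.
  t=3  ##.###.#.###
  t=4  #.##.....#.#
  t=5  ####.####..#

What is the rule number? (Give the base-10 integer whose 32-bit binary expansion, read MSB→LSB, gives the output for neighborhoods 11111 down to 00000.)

3403101783

  nb #####: next=#  (t=3,i=11, bit31=1)
  nb ####.: next=#  (t=3,i=0, bit30=1)
  nb ###.#: next=.  (t=3,i=1, bit29=0)
  nb ###..: next=.  (t=0,i=11, bit28=0)
  nb ##.##: next=#  (t=2,i=11, bit27=1)
  nb ##.#.: next=.  (t=1,i=2, bit26=0)
  nb ##..#: next=#  (t=0,i=0, bit25=1)
  nb ##...: next=.  (t=1,i=8, bit24=0)
  nb #.###: next=#  (t=1,i=5, bit23=1)
  nb #.##.: next=#  (t=2,i=0, bit22=1)
  nb #.#.#: next=.  (t=0,i=4, bit21=0)
  nb #.#..: next=#  (t=0,i=6, bit20=1)
  nb #..##: next=.  (t=0,i=8, bit19=0)
  nb #..#.: next=#  (t=0,i=1, bit18=1)
  nb #...#: next=#  (t=2,i=3, bit17=1)
  nb #....: next=#  (t=1,i=9, bit16=1)
  nb .####: next=.  (t=3,i=10, bit15=0)
  nb .###.: next=.  (t=0,i=10, bit14=0)
  nb .##.#: next=#  (t=1,i=1, bit13=1)
  nb .##..: next=#  (t=2,i=1, bit12=1)
  nb .#.##: next=.  (t=1,i=4, bit11=0)
  nb .#.#.: next=#  (t=0,i=3, bit10=1)
  nb .#..#: next=#  (t=0,i=7, bit9=1)
  nb .#...: next=.  (t=2,i=6, bit8=0)
  nb ..###: next=.  (t=0,i=9, bit7=0)
  nb ..##.: next=#  (t=1,i=0, bit6=1)
  nb ..#.#: next=.  (t=0,i=2, bit5=0)
  nb ..#..: next=#  (t=2,i=5, bit4=1)
  nb ...##: next=.  (t=1,i=11, bit3=0)
  nb ...#.: next=#  (t=2,i=4, bit2=1)
  nb ....#: next=#  (t=1,i=10, bit1=1)
  nb .....: next=#  (t=4,i=6, bit0=1)
  bits 11001010110101110011011001010111 = 3403101783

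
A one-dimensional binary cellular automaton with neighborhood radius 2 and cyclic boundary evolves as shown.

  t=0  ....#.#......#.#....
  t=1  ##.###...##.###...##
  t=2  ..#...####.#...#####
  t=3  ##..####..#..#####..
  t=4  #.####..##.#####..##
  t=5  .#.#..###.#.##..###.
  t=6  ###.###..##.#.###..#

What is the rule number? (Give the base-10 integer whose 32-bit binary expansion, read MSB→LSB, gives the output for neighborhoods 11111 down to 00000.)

  [31] ##### => #  t=2,i=17
  [30] ####. => .  t=1,i=0
  [29] ###.# => .  t=1,i=1
  [28] ###.. => .  t=1,i=5
  [27] ##.## => #  t=1,i=2
  [26] ##.#. => #  t=2,i=10
  [25] ##..# => #  t=2,i=0
  [24] ##... => #  t=1,i=6
  [23] #.### => .  t=1,i=3
  [22] #.##. => #  t=5,i=12
  [21] #.#.# => #  t=5,i=10
  [20] #.#.. => .  t=0,i=6
  [19] #..## => #  t=3,i=3
  [18] #..#. => #  t=2,i=1
  [17] #...# => #  t=1,i=7
  [16] #.... => .  t=0,i=8
  [15] .#### => #  t=1,i=19
  [14] .###. => .  t=1,i=4
  [13] .##.# => .  t=1,i=10
  [12] .##.. => .  t=3,i=1
  [11] .#.## => .  t=5,i=11
  [10] .#.#. => #  t=0,i=5
  [9] .#..# => #  t=3,i=11
  [8] .#... => .  t=0,i=7
  [7] ..### => #  t=1,i=18
  [6] ..##. => #  t=1,i=9
  [5] ..#.# => #  t=0,i=4
  [4] ..#.. => .  t=2,i=2
  [3] ...## => #  t=1,i=8
  [2] ...#. => #  t=0,i=3
  [1] ....# => .  t=0,i=2
  [0] ..... => #  t=0,i=0
  bits 10001111011011101000011011101101 = 2406385389

2406385389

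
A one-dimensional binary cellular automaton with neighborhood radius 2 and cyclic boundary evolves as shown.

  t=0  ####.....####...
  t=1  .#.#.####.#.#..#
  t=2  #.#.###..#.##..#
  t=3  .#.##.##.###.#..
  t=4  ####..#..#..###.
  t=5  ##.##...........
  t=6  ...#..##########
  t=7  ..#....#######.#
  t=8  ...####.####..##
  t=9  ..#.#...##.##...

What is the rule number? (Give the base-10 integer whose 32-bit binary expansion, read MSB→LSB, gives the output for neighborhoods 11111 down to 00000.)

2530315567

  [31] ##### => #  t=6,i=8
  [30] ####. => .  t=0,i=2
  [29] ###.# => .  t=1,i=8
  [28] ###.. => #  t=0,i=3
  [27] ##.## => .  t=3,i=5
  [26] ##.#. => #  t=1,i=9
  [25] ##..# => #  t=2,i=7
  [24] ##... => .  t=0,i=4
  [23] #.### => #  t=1,i=5
  [22] #.##. => #  t=2,i=11
  [21] #.#.# => .  t=1,i=1
  [20] #.#.. => #  t=1,i=12
  [19] #..## => .  t=2,i=14
  [18] #..#. => .  t=1,i=14
  [17] #...# => .  t=0,i=14
  [16] #.... => #  t=0,i=5
  [15] .#### => #  t=0,i=1
  [14] .###. => .  t=2,i=5
  [13] .##.# => .  t=2,i=0
  [12] .##.. => .  t=2,i=12
  [11] .#.## => #  t=1,i=4
  [10] .#.#. => #  t=1,i=0
  [9] .#..# => .  t=1,i=13
  [8] .#... => #  t=3,i=14
  [7] ..### => .  t=0,i=0
  [6] ..##. => .  t=2,i=15
  [5] ..#.# => #  t=1,i=15
  [4] ..#.. => .  t=4,i=6
  [3] ...## => #  t=0,i=8
  [2] ...#. => #  t=3,i=0
  [1] ....# => #  t=0,i=7
  [0] ..... => #  t=0,i=6
  bits 10010110110100011000110100101111 = 2530315567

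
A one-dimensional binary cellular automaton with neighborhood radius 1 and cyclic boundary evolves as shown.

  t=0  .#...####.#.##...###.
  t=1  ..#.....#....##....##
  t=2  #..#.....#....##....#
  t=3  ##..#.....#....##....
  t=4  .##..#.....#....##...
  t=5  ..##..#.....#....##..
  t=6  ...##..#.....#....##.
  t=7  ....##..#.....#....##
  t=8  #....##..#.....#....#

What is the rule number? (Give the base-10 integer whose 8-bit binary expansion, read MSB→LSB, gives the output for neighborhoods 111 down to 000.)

  ###|.  b7=0 t=0,i=6
  ##.|#  b6=1 t=0,i=8
  #.#|.  b5=0 t=0,i=9
  #..|#  b4=1 t=0,i=2
  .##|.  b3=0 t=0,i=5
  .#.|.  b2=0 t=0,i=1
  ..#|.  b1=0 t=0,i=0
  ...|.  b0=0 t=0,i=3
  bits 01010000 = 80

80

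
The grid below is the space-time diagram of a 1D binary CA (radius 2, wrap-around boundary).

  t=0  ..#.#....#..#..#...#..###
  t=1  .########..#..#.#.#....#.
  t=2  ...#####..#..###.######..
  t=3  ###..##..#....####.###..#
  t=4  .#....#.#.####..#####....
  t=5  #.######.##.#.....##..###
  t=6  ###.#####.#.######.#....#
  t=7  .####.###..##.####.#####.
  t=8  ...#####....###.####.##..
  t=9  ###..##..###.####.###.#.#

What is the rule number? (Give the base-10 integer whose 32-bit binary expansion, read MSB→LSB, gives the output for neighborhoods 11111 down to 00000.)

  ##### -> #   bit 31 = 1  t=1,i=3
  ####. -> #   bit 30 = 1  t=1,i=7
  ###.# -> #   bit 29 = 1  t=2,i=15
  ###.. -> .   bit 28 = 0  t=0,i=24
  ##.## -> #   bit 27 = 1  t=2,i=16
  ##.#. -> .   bit 26 = 0  t=5,i=11
  ##..# -> .   bit 25 = 0  t=0,i=0
  ##... -> .   bit 24 = 0  t=2,i=23
  #.### -> #   bit 23 = 1  t=2,i=17
  #.##. -> .   bit 22 = 0  t=5,i=9
  #.#.# -> .   bit 21 = 0  t=1,i=16
  #.#.. -> #   bit 20 = 1  t=0,i=4
  #..## -> .   bit 19 = 0  t=0,i=21
  #..#. -> #   bit 18 = 1  t=0,i=1
  #...# -> .   bit 17 = 0  t=0,i=17
  #.... -> #   bit 16 = 1  t=0,i=6
  .#### -> .   bit 15 = 0  t=1,i=2
  .###. -> #   bit 14 = 1  t=0,i=23
  .##.# -> #   bit 13 = 1  t=5,i=10
  .##.. -> #   bit 12 = 1  t=3,i=6
  .#.## -> #   bit 11 = 1  t=4,i=9
  .#.#. -> #   bit 10 = 1  t=0,i=3
  .#..# -> .   bit 9 = 0  t=0,i=10
  .#... -> #   bit 8 = 1  t=0,i=5
  ..### -> .   bit 7 = 0  t=0,i=22
  ..##. -> .   bit 6 = 0  t=3,i=5
  ..#.# -> #   bit 5 = 1  t=0,i=2
  ..#.. -> .   bit 4 = 0  t=0,i=9
  ...## -> #   bit 3 = 1  t=2,i=2
  ...#. -> #   bit 2 = 1  t=0,i=8
  ....# -> #   bit 1 = 1  t=0,i=7
  ..... -> #   bit 0 = 1  t=2,i=0
  bits 11101000100101010111110100101111 = 3902111023

3902111023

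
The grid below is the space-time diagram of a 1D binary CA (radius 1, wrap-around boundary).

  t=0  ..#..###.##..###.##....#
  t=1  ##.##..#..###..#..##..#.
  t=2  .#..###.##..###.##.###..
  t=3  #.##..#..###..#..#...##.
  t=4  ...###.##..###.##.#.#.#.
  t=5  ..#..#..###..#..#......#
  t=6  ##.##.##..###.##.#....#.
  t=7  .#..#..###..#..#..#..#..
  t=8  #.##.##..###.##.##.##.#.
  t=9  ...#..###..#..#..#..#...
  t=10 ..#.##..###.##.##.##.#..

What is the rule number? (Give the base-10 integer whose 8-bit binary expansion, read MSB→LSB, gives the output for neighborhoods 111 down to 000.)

  ### -> .   bit 7 = 0  t=0,i=6
  ##. -> #   bit 6 = 1  t=0,i=7
  #.# -> .   bit 5 = 0  t=0,i=8
  #.. -> #   bit 4 = 1  t=0,i=0
  .## -> .   bit 3 = 0  t=0,i=5
  .#. -> .   bit 2 = 0  t=0,i=2
  ..# -> #   bit 1 = 1  t=0,i=1
  ... -> .   bit 0 = 0  t=0,i=20
  bits 01010010 = 82

82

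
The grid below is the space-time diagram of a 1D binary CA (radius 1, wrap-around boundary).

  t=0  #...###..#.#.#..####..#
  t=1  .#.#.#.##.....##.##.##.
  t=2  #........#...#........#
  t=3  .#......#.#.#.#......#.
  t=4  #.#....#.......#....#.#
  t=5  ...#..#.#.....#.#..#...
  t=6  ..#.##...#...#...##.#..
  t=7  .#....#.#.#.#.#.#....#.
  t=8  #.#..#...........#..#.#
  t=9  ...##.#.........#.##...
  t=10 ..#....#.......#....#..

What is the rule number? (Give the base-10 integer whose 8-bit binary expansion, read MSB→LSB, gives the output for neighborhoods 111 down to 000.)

  ###|#  b7=1 t=0,i=5
  ##.|.  b6=0 t=0,i=0
  #.#|.  b5=0 t=0,i=10
  #..|#  b4=1 t=0,i=1
  .##|.  b3=0 t=0,i=4
  .#.|.  b2=0 t=0,i=9
  ..#|#  b1=1 t=0,i=3
  ...|.  b0=0 t=0,i=2
  bits 10010010 = 146

146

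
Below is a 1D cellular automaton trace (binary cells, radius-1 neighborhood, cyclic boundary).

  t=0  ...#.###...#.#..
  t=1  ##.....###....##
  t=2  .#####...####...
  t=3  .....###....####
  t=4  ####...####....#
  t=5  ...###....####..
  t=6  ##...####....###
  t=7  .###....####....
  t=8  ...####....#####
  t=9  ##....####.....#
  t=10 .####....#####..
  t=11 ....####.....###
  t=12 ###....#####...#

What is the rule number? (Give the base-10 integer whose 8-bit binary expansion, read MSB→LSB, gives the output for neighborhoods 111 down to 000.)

81

  ###|.  b7=0 t=0,i=6
  ##.|#  b6=1 t=0,i=7
  #.#|.  b5=0 t=0,i=4
  #..|#  b4=1 t=0,i=8
  .##|.  b3=0 t=0,i=5
  .#.|.  b2=0 t=0,i=3
  ..#|.  b1=0 t=0,i=2
  ...|#  b0=1 t=0,i=0
  bits 01010001 = 81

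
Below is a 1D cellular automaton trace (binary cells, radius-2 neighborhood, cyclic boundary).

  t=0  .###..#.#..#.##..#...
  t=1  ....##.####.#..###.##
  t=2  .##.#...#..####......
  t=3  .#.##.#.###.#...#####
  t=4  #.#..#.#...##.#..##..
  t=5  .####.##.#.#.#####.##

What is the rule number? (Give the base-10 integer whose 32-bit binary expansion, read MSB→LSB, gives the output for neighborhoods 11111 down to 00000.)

2250214995

  [31] ##### => #  t=3,i=18
  [30] ####. => .  t=1,i=9
  [29] ###.# => .  t=1,i=10
  [28] ###.. => .  t=0,i=3
  [27] ##.## => .  t=1,i=6
  [26] ##.#. => #  t=1,i=11
  [25] ##..# => #  t=0,i=4
  [24] ##... => .  t=1,i=0
  [23] #.### => .  t=1,i=7
  [22] #.##. => .  t=0,i=13
  [21] #.#.# => .  t=3,i=1
  [20] #.#.. => #  t=0,i=8
  [19] #..## => #  t=1,i=14
  [18] #..#. => #  t=0,i=5
  [17] #...# => #  t=2,i=6
  [16] #.... => #  t=0,i=19
  [15] .#### => #  t=1,i=8
  [14] .###. => .  t=0,i=2
  [13] .##.# => .  t=1,i=5
  [12] .##.. => .  t=0,i=14
  [11] .#.## => #  t=0,i=12
  [10] .#.#. => #  t=0,i=7
  [9] .#..# => #  t=0,i=9
  [8] .#... => .  t=0,i=18
  [7] ..### => .  t=0,i=1
  [6] ..##. => #  t=1,i=4
  [5] ..#.# => .  t=0,i=6
  [4] ..#.. => #  t=0,i=17
  [3] ...## => .  t=0,i=0
  [2] ...#. => .  t=2,i=7
  [1] ....# => #  t=0,i=20
  [0] ..... => #  t=2,i=17
  bits 10000110000111111000111001010011 = 2250214995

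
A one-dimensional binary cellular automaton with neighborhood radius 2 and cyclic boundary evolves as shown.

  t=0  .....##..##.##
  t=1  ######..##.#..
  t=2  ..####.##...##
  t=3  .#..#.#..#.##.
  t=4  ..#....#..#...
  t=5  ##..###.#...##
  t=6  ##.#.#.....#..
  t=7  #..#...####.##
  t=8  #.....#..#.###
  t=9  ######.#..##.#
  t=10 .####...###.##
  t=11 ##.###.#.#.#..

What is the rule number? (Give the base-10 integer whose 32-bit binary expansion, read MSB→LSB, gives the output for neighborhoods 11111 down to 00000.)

3651750479

  ##### -> #   bit 31 = 1  t=1,i=2
  ####. -> #   bit 30 = 1  t=1,i=4
  ###.# -> .   bit 29 = 0  t=2,i=5
  ###.. -> #   bit 28 = 1  t=1,i=5
  ##.## -> #   bit 27 = 1  t=0,i=11
  ##.#. -> .   bit 26 = 0  t=1,i=10
  ##..# -> .   bit 25 = 0  t=0,i=7
  ##... -> #   bit 24 = 1  t=0,i=0
  #.### -> #   bit 23 = 1  t=7,i=12
  #.##. -> .   bit 22 = 0  t=0,i=12
  #.#.# -> #   bit 21 = 1  t=6,i=3
  #.#.. -> .   bit 20 = 0  t=1,i=11
  #..## -> #   bit 19 = 1  t=0,i=8
  #..#. -> .   bit 18 = 0  t=3,i=0
  #...# -> .   bit 17 = 0  t=2,i=10
  #.... -> #   bit 16 = 1  t=0,i=1
  .#### -> .   bit 15 = 0  t=1,i=1
  .###. -> #   bit 14 = 1  t=5,i=5
  .##.# -> .   bit 13 = 0  t=0,i=10
  .##.. -> .   bit 12 = 0  t=0,i=6
  .#.## -> #   bit 11 = 1  t=3,i=10
  .#.#. -> .   bit 10 = 0  t=3,i=5
  .#..# -> #   bit 9 = 1  t=1,i=12
  .#... -> .   bit 8 = 0  t=4,i=3
  ..### -> .   bit 7 = 0  t=1,i=0
  ..##. -> #   bit 6 = 1  t=0,i=5
  ..#.# -> .   bit 5 = 0  t=3,i=4
  ..#.. -> .   bit 4 = 0  t=3,i=1
  ...## -> #   bit 3 = 1  t=0,i=4
  ...#. -> #   bit 2 = 1  t=4,i=1
  ....# -> #   bit 1 = 1  t=0,i=3
  ..... -> #   bit 0 = 1  t=0,i=2
  bits 11011001101010010100101001001111 = 3651750479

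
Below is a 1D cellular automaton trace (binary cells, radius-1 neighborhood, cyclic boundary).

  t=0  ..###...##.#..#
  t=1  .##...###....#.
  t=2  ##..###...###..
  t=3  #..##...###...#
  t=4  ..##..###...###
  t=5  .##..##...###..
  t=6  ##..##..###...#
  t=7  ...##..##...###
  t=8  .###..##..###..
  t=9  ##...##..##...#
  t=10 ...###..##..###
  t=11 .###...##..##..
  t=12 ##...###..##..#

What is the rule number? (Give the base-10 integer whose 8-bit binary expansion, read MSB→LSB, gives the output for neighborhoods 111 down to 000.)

  nb ###: next=.  (t=0,i=3, bit7=0)
  nb ##.: next=.  (t=0,i=4, bit6=0)
  nb #.#: next=.  (t=0,i=10, bit5=0)
  nb #..: next=.  (t=0,i=0, bit4=0)
  nb .##: next=#  (t=0,i=2, bit3=1)
  nb .#.: next=.  (t=0,i=11, bit2=0)
  nb ..#: next=#  (t=0,i=1, bit1=1)
  nb ...: next=#  (t=0,i=6, bit0=1)
  bits 00001011 = 11

11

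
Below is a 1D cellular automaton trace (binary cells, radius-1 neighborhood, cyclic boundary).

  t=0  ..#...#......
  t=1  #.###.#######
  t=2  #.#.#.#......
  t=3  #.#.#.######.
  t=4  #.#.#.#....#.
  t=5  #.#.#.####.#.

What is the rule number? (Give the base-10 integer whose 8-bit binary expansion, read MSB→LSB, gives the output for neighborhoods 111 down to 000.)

  ### -> .   bit 7 = 0  t=1,i=3
  ##. -> #   bit 6 = 1  t=1,i=0
  #.# -> .   bit 5 = 0  t=1,i=1
  #.. -> #   bit 4 = 1  t=0,i=3
  .## -> #   bit 3 = 1  t=1,i=2
  .#. -> #   bit 2 = 1  t=0,i=2
  ..# -> .   bit 1 = 0  t=0,i=1
  ... -> #   bit 0 = 1  t=0,i=0
  bits 01011101 = 93

93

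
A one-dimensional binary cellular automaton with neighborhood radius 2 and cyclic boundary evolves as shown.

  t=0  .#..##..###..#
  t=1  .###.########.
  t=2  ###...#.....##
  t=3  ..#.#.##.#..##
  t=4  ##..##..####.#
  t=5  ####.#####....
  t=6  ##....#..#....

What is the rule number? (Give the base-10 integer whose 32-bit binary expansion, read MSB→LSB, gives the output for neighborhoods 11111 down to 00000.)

373218193

  #####|.  b31=0 t=1,i=7
  ####.|.  b30=0 t=1,i=11
  ###.#|.  b29=0 t=1,i=3
  ###..|#  b28=1 t=0,i=10
  ##.##|.  b27=0 t=1,i=4
  ##.#.|#  b26=1 t=3,i=8
  ##..#|#  b25=1 t=0,i=6
  ##...|.  b24=0 t=2,i=3
  #.###|.  b23=0 t=1,i=5
  #.##.|.  b22=0 t=3,i=6
  #.#.#|#  b21=1 t=3,i=4
  #.#..|#  b20=1 t=0,i=1
  #..##|#  b19=1 t=0,i=3
  #..#.|#  b18=1 t=0,i=12
  #...#|#  b17=1 t=2,i=4
  #....|.  b16=0 t=2,i=8
  .####|#  b15=1 t=1,i=6
  .###.|#  b14=1 t=0,i=9
  .##.#|.  b13=0 t=3,i=7
  .##..|#  b12=1 t=0,i=5
  .#.##|#  b11=1 t=3,i=5
  .#.#.|.  b10=0 t=0,i=0
  .#..#|#  b9=1 t=0,i=2
  .#...|#  b8=1 t=2,i=7
  ..###|#  b7=1 t=0,i=8
  ..##.|.  b6=0 t=0,i=4
  ..#.#|.  b5=0 t=0,i=13
  ..#..|#  b4=1 t=2,i=6
  ...##|.  b3=0 t=2,i=11
  ...#.|.  b2=0 t=2,i=5
  ....#|.  b1=0 t=2,i=10
  .....|#  b0=1 t=2,i=9
  bits 00010110001111101101101110010001 = 373218193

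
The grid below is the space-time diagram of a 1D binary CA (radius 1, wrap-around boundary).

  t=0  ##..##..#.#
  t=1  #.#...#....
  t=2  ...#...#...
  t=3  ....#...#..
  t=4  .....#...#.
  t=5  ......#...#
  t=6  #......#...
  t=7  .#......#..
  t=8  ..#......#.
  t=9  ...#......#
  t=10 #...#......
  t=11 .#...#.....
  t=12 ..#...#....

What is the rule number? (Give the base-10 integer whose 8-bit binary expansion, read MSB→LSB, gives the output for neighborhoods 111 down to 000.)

144

  ### -> #   bit 7 = 1  t=0,i=0
  ##. -> .   bit 6 = 0  t=0,i=1
  #.# -> .   bit 5 = 0  t=0,i=9
  #.. -> #   bit 4 = 1  t=0,i=2
  .## -> .   bit 3 = 0  t=0,i=4
  .#. -> .   bit 2 = 0  t=0,i=8
  ..# -> .   bit 1 = 0  t=0,i=3
  ... -> .   bit 0 = 0  t=1,i=4
  bits 10010000 = 144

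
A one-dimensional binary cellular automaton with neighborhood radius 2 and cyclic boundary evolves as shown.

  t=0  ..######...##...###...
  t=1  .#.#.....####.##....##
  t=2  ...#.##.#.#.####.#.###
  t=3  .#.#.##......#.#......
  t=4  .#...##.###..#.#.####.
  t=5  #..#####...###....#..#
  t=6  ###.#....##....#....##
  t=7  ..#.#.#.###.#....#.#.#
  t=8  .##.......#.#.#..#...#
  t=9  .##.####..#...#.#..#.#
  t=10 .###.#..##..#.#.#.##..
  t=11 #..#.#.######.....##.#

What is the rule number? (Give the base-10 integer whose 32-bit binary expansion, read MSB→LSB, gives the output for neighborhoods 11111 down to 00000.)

710914153

  ##### -> .   bit 31 = 0  t=0,i=4
  ####. -> .   bit 30 = 0  t=0,i=6
  ###.# -> #   bit 29 = 1  t=1,i=12
  ###.. -> .   bit 28 = 0  t=0,i=7
  ##.## -> #   bit 27 = 1  t=1,i=13
  ##.#. -> .   bit 26 = 0  t=1,i=0
  ##..# -> #   bit 25 = 1  t=4,i=11
  ##... -> .   bit 24 = 0  t=0,i=8
  #.### -> .   bit 23 = 0  t=2,i=12
  #.##. -> #   bit 22 = 1  t=1,i=14
  #.#.# -> .   bit 21 = 0  t=1,i=1
  #.#.. -> #   bit 20 = 1  t=1,i=3
  #..## -> #   bit 19 = 1  t=5,i=2
  #..#. -> #   bit 18 = 1  t=4,i=0
  #...# -> #   bit 17 = 1  t=0,i=9
  #.... -> #   bit 16 = 1  t=0,i=20
  .#### -> #   bit 15 = 1  t=0,i=3
  .###. -> .   bit 14 = 0  t=0,i=17
  .##.# -> #   bit 13 = 1  t=1,i=21
  .##.. -> #   bit 12 = 1  t=0,i=12
  .#.## -> .   bit 11 = 0  t=2,i=4
  .#.#. -> .   bit 10 = 0  t=1,i=2
  .#..# -> .   bit 9 = 0  t=5,i=19
  .#... -> .   bit 8 = 0  t=1,i=4
  ..### -> .   bit 7 = 0  t=0,i=2
  ..##. -> #   bit 6 = 1  t=0,i=11
  ..#.# -> #   bit 5 = 1  t=2,i=3
  ..#.. -> .   bit 4 = 0  t=4,i=1
  ...## -> #   bit 3 = 1  t=0,i=1
  ...#. -> .   bit 2 = 0  t=2,i=2
  ....# -> .   bit 1 = 0  t=0,i=0
  ..... -> #   bit 0 = 1  t=0,i=21
  bits 00101010010111111011000001101001 = 710914153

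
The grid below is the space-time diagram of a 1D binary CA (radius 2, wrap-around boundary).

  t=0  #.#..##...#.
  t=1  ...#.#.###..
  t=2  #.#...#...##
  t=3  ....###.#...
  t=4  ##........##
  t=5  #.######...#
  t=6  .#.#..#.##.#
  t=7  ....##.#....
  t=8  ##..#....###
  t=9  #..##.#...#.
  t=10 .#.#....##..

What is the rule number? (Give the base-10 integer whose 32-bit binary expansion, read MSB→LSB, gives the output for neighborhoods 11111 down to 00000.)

1225230933

  #####|.  b31=0 t=5,i=4
  ####.|#  b30=1 t=4,i=0
  ###.#|.  b29=0 t=2,i=0
  ###..|.  b28=0 t=1,i=9
  ##.##|#  b27=1 t=5,i=1
  ##.#.|.  b26=0 t=2,i=1
  ##..#|.  b25=0 t=8,i=2
  ##...|#  b24=1 t=0,i=7
  #.###|.  b23=0 t=1,i=7
  #.##.|.  b22=0 t=6,i=8
  #.#.#|.  b21=0 t=0,i=0
  #.#..|.  b20=0 t=0,i=2
  #..##|.  b19=0 t=0,i=4
  #..#.|#  b18=1 t=6,i=5
  #...#|#  b17=1 t=0,i=8
  #....|#  b16=1 t=1,i=11
  .####|#  b15=1 t=4,i=11
  .###.|.  b14=0 t=1,i=8
  .##.#|.  b13=0 t=5,i=0
  .##..|.  b12=0 t=0,i=6
  .#.##|#  b11=1 t=1,i=6
  .#.#.|.  b10=0 t=0,i=1
  .#..#|#  b9=1 t=0,i=3
  .#...|.  b8=0 t=2,i=3
  ..###|.  b7=0 t=2,i=10
  ..##.|#  b6=1 t=0,i=5
  ..#.#|.  b5=0 t=0,i=10
  ..#..|#  b4=1 t=2,i=6
  ...##|.  b3=0 t=2,i=9
  ...#.|#  b2=1 t=0,i=9
  ....#|.  b1=0 t=1,i=1
  .....|#  b0=1 t=1,i=0
  bits 01001001000001111000101001010101 = 1225230933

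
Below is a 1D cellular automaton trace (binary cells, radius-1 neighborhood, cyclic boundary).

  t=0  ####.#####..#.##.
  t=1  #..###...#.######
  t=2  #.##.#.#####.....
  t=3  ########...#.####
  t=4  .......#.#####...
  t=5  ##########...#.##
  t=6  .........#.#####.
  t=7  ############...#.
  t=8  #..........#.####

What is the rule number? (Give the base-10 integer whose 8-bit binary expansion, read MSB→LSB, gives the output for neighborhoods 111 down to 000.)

111

  ###|.  b7=0 t=0,i=1
  ##.|#  b6=1 t=0,i=3
  #.#|#  b5=1 t=0,i=4
  #..|.  b4=0 t=0,i=10
  .##|#  b3=1 t=0,i=0
  .#.|#  b2=1 t=0,i=12
  ..#|#  b1=1 t=0,i=11
  ...|#  b0=1 t=1,i=7
  bits 01101111 = 111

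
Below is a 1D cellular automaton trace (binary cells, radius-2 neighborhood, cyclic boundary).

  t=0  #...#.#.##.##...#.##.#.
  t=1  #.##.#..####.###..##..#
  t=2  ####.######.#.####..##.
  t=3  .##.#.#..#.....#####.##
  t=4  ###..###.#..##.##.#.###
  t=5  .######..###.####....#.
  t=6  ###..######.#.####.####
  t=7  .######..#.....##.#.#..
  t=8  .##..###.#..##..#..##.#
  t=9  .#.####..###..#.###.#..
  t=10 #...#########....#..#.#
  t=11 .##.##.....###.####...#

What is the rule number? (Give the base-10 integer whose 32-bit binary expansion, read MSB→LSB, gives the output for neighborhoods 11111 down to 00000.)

1532683927

  #####|.  b31=0 t=2,i=7
  ####.|#  b30=1 t=1,i=10
  ###.#|.  b29=0 t=1,i=11
  ###..|#  b28=1 t=1,i=15
  ##.##|#  b27=1 t=0,i=10
  ##.#.|.  b26=0 t=0,i=20
  ##..#|#  b25=1 t=1,i=16
  ##...|#  b24=1 t=0,i=13
  #.###|.  b23=0 t=1,i=13
  #.##.|#  b22=1 t=0,i=8
  #.#.#|.  b21=0 t=0,i=6
  #.#..|#  b20=1 t=0,i=0
  #..##|#  b19=1 t=1,i=7
  #..#.|.  b18=0 t=3,i=8
  #...#|#  b17=1 t=0,i=2
  #....|.  b16=0 t=3,i=11
  .####|#  b15=1 t=1,i=9
  .###.|#  b14=1 t=1,i=14
  .##.#|#  b13=1 t=0,i=9
  .##..|.  b12=0 t=0,i=12
  .#.##|.  b11=0 t=0,i=7
  .#.#.|#  b10=1 t=0,i=5
  .#..#|#  b9=1 t=1,i=6
  .#...|.  b8=0 t=0,i=1
  ..###|#  b7=1 t=1,i=8
  ..##.|.  b6=0 t=1,i=18
  ..#.#|.  b5=0 t=0,i=4
  ..#..|#  b4=1 t=3,i=9
  ...##|.  b3=0 t=3,i=14
  ...#.|#  b2=1 t=0,i=3
  ....#|#  b1=1 t=3,i=13
  .....|#  b0=1 t=3,i=12
  bits 01011011010110101110011010010111 = 1532683927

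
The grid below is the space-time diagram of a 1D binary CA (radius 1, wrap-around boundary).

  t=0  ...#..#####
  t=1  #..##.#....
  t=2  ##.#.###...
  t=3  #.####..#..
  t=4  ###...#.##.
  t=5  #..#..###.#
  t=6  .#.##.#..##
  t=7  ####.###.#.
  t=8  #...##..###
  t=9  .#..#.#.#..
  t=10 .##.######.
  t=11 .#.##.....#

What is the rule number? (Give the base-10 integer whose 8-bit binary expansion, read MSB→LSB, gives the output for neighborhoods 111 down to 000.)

60

  ###|.  b7=0 t=0,i=7
  ##.|.  b6=0 t=0,i=10
  #.#|#  b5=1 t=1,i=5
  #..|#  b4=1 t=0,i=0
  .##|#  b3=1 t=0,i=6
  .#.|#  b2=1 t=0,i=3
  ..#|.  b1=0 t=0,i=2
  ...|.  b0=0 t=0,i=1
  bits 00111100 = 60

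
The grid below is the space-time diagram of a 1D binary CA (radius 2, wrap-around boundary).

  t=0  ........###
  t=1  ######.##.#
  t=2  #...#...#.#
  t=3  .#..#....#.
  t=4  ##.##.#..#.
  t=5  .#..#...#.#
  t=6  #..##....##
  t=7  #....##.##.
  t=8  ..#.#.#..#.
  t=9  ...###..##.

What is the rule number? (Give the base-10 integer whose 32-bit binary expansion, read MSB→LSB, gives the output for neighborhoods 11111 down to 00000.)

  #####|.  b31=0 t=1,i=1
  ####.|#  b30=1 t=1,i=4
  ###.#|.  b29=0 t=1,i=5
  ###..|#  b28=1 t=0,i=10
  ##.##|.  b27=0 t=1,i=6
  ##.#.|.  b26=0 t=4,i=5
  ##..#|.  b25=0 t=6,i=1
  ##...|#  b24=1 t=0,i=0
  #.###|#  b23=1 t=1,i=10
  #.##.|.  b22=0 t=1,i=7
  #.#.#|#  b21=1 t=5,i=10
  #.#..|.  b20=0 t=4,i=6
  #..##|.  b19=0 t=6,i=2
  #..#.|#  b18=1 t=3,i=0
  #...#|.  b17=0 t=2,i=2
  #....|#  b16=1 t=0,i=1
  .####|#  b15=1 t=1,i=0
  .###.|.  b14=0 t=0,i=9
  .##.#|#  b13=1 t=1,i=8
  .##..|.  b12=0 t=2,i=0
  .#.##|#  b11=1 t=2,i=9
  .#.#.|#  b10=1 t=5,i=0
  .#..#|.  b9=0 t=3,i=2
  .#...|.  b8=0 t=2,i=5
  ..###|#  b7=1 t=0,i=8
  ..##.|.  b6=0 t=6,i=3
  ..#.#|.  b5=0 t=2,i=8
  ..#..|#  b4=1 t=2,i=4
  ...##|#  b3=1 t=0,i=7
  ...#.|.  b2=0 t=2,i=3
  ....#|.  b1=0 t=0,i=6
  .....|#  b0=1 t=0,i=2
  bits 01010001101001011010110010011001 = 1369812121

1369812121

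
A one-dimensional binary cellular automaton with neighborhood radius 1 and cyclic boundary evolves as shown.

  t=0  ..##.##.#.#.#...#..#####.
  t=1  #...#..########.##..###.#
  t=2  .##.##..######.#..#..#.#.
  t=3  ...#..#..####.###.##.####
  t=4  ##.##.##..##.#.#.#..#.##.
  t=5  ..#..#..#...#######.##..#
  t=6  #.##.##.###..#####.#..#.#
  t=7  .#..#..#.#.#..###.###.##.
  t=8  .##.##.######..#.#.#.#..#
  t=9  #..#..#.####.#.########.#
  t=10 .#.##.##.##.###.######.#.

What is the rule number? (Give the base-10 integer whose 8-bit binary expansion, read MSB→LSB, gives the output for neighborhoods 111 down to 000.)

181

  ### -> #   bit 7 = 1  t=0,i=20
  ##. -> .   bit 6 = 0  t=0,i=3
  #.# -> #   bit 5 = 1  t=0,i=4
  #.. -> #   bit 4 = 1  t=0,i=13
  .## -> .   bit 3 = 0  t=0,i=2
  .#. -> #   bit 2 = 1  t=0,i=8
  ..# -> .   bit 1 = 0  t=0,i=1
  ... -> #   bit 0 = 1  t=0,i=0
  bits 10110101 = 181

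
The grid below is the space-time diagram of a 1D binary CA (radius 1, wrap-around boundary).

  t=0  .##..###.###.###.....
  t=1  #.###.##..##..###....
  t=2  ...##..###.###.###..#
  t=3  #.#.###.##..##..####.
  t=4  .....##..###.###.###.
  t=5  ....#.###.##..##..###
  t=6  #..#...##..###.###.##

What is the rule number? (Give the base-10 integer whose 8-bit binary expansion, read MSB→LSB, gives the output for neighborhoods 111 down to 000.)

210

  ### -> #   bit 7 = 1  t=0,i=6
  ##. -> #   bit 6 = 1  t=0,i=2
  #.# -> .   bit 5 = 0  t=0,i=8
  #.. -> #   bit 4 = 1  t=0,i=3
  .## -> .   bit 3 = 0  t=0,i=1
  .#. -> .   bit 2 = 0  t=1,i=0
  ..# -> #   bit 1 = 1  t=0,i=0
  ... -> .   bit 0 = 0  t=0,i=17
  bits 11010010 = 210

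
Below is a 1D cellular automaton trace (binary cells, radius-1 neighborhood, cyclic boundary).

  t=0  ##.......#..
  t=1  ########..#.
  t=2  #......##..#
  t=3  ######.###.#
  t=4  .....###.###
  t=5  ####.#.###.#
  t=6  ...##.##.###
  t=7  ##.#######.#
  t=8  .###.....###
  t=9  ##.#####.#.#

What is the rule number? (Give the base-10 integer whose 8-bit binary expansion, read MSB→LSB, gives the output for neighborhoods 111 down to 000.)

  [7] ### => .  t=1,i=1
  [6] ##. => #  t=0,i=1
  [5] #.# => #  t=1,i=11
  [4] #.. => #  t=0,i=2
  [3] .## => #  t=0,i=0
  [2] .#. => .  t=0,i=9
  [1] ..# => .  t=0,i=8
  [0] ... => #  t=0,i=3
  bits 01111001 = 121

121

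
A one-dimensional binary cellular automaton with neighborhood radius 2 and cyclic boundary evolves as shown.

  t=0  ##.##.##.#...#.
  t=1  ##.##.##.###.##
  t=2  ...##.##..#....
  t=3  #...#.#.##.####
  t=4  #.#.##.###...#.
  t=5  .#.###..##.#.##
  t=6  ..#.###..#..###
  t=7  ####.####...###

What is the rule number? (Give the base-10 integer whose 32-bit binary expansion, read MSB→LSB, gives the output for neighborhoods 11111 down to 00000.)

2455203233

  nb #####: next=#  (t=3,i=13, bit31=1)
  nb ####.: next=.  (t=1,i=0, bit30=0)
  nb ###.#: next=.  (t=1,i=1, bit29=0)
  nb ###..: next=#  (t=3,i=0, bit28=1)
  nb ##.##: next=.  (t=0,i=2, bit27=0)
  nb ##.#.: next=.  (t=0,i=8, bit26=0)
  nb ##..#: next=#  (t=2,i=8, bit25=1)
  nb ##...: next=.  (t=3,i=1, bit24=0)
  nb #.###: next=.  (t=1,i=9, bit23=0)
  nb #.##.: next=#  (t=0,i=0, bit22=1)
  nb #.#.#: next=.  (t=3,i=6, bit21=0)
  nb #.#..: next=#  (t=0,i=9, bit20=1)
  nb #..##: next=.  (t=5,i=7, bit19=0)
  nb #..#.: next=#  (t=2,i=9, bit18=1)
  nb #...#: next=#  (t=0,i=11, bit17=1)
  nb #....: next=#  (t=2,i=12, bit16=1)
  nb .####: next=.  (t=1,i=14, bit15=0)
  nb .###.: next=#  (t=1,i=10, bit14=1)
  nb .##.#: next=#  (t=0,i=1, bit13=1)
  nb .##..: next=.  (t=2,i=7, bit12=0)
  nb .#.##: next=#  (t=0,i=14, bit11=1)
  nb .#.#.: next=#  (t=3,i=5, bit10=1)
  nb .#..#: next=.  (t=6,i=10, bit9=0)
  nb .#...: next=#  (t=0,i=10, bit8=1)
  nb ..###: next=#  (t=6,i=12, bit7=1)
  nb ..##.: next=.  (t=2,i=3, bit6=0)
  nb ..#.#: next=#  (t=0,i=13, bit5=1)
  nb ..#..: next=.  (t=2,i=10, bit4=0)
  nb ...##: next=.  (t=2,i=2, bit3=0)
  nb ...#.: next=.  (t=0,i=12, bit2=0)
  nb ....#: next=.  (t=2,i=1, bit1=0)
  nb .....: next=#  (t=2,i=0, bit0=1)
  bits 10010010010101110110110110100001 = 2455203233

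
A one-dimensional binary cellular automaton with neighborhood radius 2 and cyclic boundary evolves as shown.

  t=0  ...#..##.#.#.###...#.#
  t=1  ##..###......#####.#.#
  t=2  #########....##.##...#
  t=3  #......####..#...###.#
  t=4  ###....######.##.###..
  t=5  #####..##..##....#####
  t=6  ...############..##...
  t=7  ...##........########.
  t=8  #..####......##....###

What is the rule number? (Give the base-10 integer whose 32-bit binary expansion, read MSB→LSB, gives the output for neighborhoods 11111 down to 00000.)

  [31] ##### => .  t=1,i=15
  [30] ####. => #  t=1,i=16
  [29] ###.# => #  t=1,i=17
  [28] ###.. => #  t=0,i=15
  [27] ##.## => .  t=2,i=15
  [26] ##.#. => .  t=0,i=8
  [25] ##..# => #  t=1,i=2
  [24] ##... => #  t=0,i=16
  [23] #.### => #  t=0,i=13
  [22] #.##. => .  t=2,i=16
  [21] #.#.# => .  t=0,i=9
  [20] #.#.. => #  t=0,i=21
  [19] #..## => #  t=0,i=5
  [18] #..#. => #  t=3,i=12
  [17] #...# => #  t=0,i=1
  [16] #.... => #  t=1,i=8
  [15] .#### => #  t=1,i=14
  [14] .###. => #  t=0,i=14
  [13] .##.# => .  t=0,i=7
  [12] .##.. => #  t=2,i=17
  [11] .#.## => .  t=0,i=12
  [10] .#.#. => .  t=0,i=10
  [9] .#..# => #  t=0,i=4
  [8] .#... => #  t=0,i=0
  [7] ..### => #  t=1,i=4
  [6] ..##. => #  t=0,i=6
  [5] ..#.# => #  t=0,i=19
  [4] ..#.. => .  t=0,i=3
  [3] ...## => .  t=1,i=12
  [2] ...#. => .  t=0,i=2
  [1] ....# => .  t=1,i=11
  [0] ..... => .  t=1,i=9
  bits 01110011100111111101001111100000 = 1939854304

1939854304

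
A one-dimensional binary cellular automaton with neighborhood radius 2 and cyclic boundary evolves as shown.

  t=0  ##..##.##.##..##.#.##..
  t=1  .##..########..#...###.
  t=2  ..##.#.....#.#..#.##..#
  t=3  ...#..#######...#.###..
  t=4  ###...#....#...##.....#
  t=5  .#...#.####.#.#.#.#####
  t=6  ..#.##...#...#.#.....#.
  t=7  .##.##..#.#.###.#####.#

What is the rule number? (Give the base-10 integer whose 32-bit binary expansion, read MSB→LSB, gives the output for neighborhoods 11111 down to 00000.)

1245787567

  [31] ##### => .  t=1,i=7
  [30] ####. => #  t=1,i=11
  [29] ###.# => .  t=5,i=10
  [28] ###.. => .  t=1,i=12
  [27] ##.## => #  t=0,i=6
  [26] ##.#. => .  t=0,i=16
  [25] ##..# => #  t=0,i=2
  [24] ##... => .  t=3,i=13
  [23] #.### => .  t=3,i=18
  [22] #.##. => #  t=0,i=7
  [21] #.#.# => .  t=0,i=17
  [20] #.#.. => .  t=2,i=5
  [19] #..## => .  t=0,i=3
  [18] #..#. => .  t=1,i=14
  [17] #...# => .  t=1,i=17
  [16] #.... => #  t=2,i=7
  [15] .#### => .  t=1,i=6
  [14] .###. => .  t=1,i=20
  [13] .##.# => #  t=0,i=5
  [12] .##.. => #  t=0,i=1
  [11] .#.## => .  t=0,i=18
  [10] .#.#. => #  t=2,i=12
  [9] .#..# => .  t=2,i=0
  [8] .#... => #  t=1,i=16
  [7] ..### => #  t=1,i=5
  [6] ..##. => .  t=0,i=0
  [5] ..#.# => #  t=2,i=11
  [4] ..#.. => .  t=1,i=15
  [3] ...## => #  t=1,i=18
  [2] ...#. => #  t=2,i=10
  [1] ....# => #  t=2,i=9
  [0] ..... => #  t=2,i=8
  bits 01001010010000010011010110101111 = 1245787567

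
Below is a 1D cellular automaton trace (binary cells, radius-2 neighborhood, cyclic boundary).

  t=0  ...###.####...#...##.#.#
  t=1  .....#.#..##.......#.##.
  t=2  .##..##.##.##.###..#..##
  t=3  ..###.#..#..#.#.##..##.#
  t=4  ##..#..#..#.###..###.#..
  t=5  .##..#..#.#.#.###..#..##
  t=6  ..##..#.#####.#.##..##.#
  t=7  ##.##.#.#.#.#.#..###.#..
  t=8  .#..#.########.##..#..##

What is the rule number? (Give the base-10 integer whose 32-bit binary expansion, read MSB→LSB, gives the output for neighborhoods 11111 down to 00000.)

3014145569

  nb #####: next=#  (t=6,i=10, bit31=1)
  nb ####.: next=.  (t=0,i=9, bit30=0)
  nb ###.#: next=#  (t=0,i=5, bit29=1)
  nb ###..: next=#  (t=0,i=10, bit28=1)
  nb ##.##: next=.  (t=0,i=6, bit27=0)
  nb ##.#.: next=.  (t=0,i=20, bit26=0)
  nb ##..#: next=#  (t=2,i=3, bit25=1)
  nb ##...: next=#  (t=0,i=11, bit24=1)
  nb #.###: next=#  (t=0,i=7, bit23=1)
  nb #.##.: next=.  (t=1,i=21, bit22=0)
  nb #.#.#: next=#  (t=0,i=21, bit21=1)
  nb #.#..: next=.  (t=0,i=23, bit20=0)
  nb #..##: next=#  (t=1,i=9, bit19=1)
  nb #..#.: next=.  (t=2,i=18, bit18=0)
  nb #...#: next=.  (t=0,i=1, bit17=0)
  nb #....: next=.  (t=1,i=0, bit16=0)
  nb .####: next=.  (t=0,i=8, bit15=0)
  nb .###.: next=.  (t=0,i=4, bit14=0)
  nb .##.#: next=#  (t=0,i=19, bit13=1)
  nb .##..: next=#  (t=1,i=11, bit12=1)
  nb .#.##: next=.  (t=1,i=20, bit11=0)
  nb .#.#.: next=#  (t=0,i=22, bit10=1)
  nb .#..#: next=#  (t=1,i=8, bit9=1)
  nb .#...: next=.  (t=0,i=0, bit8=0)
  nb ..###: next=.  (t=0,i=3, bit7=0)
  nb ..##.: next=.  (t=0,i=18, bit6=0)
  nb ..#.#: next=#  (t=1,i=5, bit5=1)
  nb ..#..: next=.  (t=0,i=14, bit4=0)
  nb ...##: next=.  (t=0,i=2, bit3=0)
  nb ...#.: next=.  (t=0,i=13, bit2=0)
  nb ....#: next=.  (t=1,i=3, bit1=0)
  nb .....: next=#  (t=1,i=1, bit0=1)
  bits 10110011101010000011011000100001 = 3014145569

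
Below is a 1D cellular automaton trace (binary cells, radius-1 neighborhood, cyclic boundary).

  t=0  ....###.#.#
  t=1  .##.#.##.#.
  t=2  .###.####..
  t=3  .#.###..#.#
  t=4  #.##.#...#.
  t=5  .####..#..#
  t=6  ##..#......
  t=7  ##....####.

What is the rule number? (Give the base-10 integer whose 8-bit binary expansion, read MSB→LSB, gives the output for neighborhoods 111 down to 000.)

105

  ### -> .   bit 7 = 0  t=0,i=5
  ##. -> #   bit 6 = 1  t=0,i=6
  #.# -> #   bit 5 = 1  t=0,i=7
  #.. -> .   bit 4 = 0  t=0,i=0
  .## -> #   bit 3 = 1  t=0,i=4
  .#. -> .   bit 2 = 0  t=0,i=8
  ..# -> .   bit 1 = 0  t=0,i=3
  ... -> #   bit 0 = 1  t=0,i=1
  bits 01101001 = 105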